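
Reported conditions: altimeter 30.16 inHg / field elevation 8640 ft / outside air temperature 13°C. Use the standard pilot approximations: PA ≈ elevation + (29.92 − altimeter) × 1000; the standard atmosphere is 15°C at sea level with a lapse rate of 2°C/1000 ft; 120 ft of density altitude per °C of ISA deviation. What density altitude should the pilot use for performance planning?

Pressure altitude = 8640 + (29.92 − 30.16) × 1000 = 8640 + (-240) = 8400 ft.
ISA temperature at 8400 ft = 15 − 2 × (8400/1000) = -1.8°C.
ISA deviation = 13 − (-1.8) = +14.8°C.
Density altitude = 8400 + 120 × (14.8) = 10176 ft.

10176 ft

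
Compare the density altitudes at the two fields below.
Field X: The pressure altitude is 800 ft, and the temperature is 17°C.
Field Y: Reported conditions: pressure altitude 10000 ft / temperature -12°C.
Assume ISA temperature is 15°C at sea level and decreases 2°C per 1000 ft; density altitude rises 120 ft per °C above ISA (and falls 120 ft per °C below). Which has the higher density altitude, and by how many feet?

Field Y by 7928 ft

Field X: ISA temp = 13.4°C, deviation +3.6°C, DA = 800 + 120 × 3.6 = 1232 ft.
Field Y: ISA temp = -5°C, deviation -7°C, DA = 10000 + 120 × (-7) = 9160 ft.
Field Y is higher by 9160 − 1232 = 7928 ft.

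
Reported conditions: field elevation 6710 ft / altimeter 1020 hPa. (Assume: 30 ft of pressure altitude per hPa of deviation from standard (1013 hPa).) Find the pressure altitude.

Pressure correction = (1013 − 1020) × 30 = -210 ft.
Pressure altitude = 6710 + (-210) = 6500 ft.

6500 ft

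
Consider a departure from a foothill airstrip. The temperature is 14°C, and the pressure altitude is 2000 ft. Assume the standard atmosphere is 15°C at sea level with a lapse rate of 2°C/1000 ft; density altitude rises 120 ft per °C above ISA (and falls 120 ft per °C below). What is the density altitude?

2360 ft

ISA temperature at 2000 ft = 15 − 2 × (2000/1000) = 11°C.
ISA deviation = 14 − 11 = +3°C.
Density altitude = 2000 + 120 × (3) = 2000 + (+360) = 2360 ft.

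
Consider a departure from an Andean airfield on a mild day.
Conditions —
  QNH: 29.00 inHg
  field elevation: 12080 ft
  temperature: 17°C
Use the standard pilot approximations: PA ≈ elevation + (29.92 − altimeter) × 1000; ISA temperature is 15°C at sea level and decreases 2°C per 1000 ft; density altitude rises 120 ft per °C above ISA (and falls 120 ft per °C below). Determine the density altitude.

Pressure altitude = 12080 + (29.92 − 29.00) × 1000 = 12080 + (+920) = 13000 ft.
ISA temperature at 13000 ft = 15 − 2 × (13000/1000) = -11°C.
ISA deviation = 17 − (-11) = +28°C.
Density altitude = 13000 + 120 × (28) = 16360 ft.

16360 ft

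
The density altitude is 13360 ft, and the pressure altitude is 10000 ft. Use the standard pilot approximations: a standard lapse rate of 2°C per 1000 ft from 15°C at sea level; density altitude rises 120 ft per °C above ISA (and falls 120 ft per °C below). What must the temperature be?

23°C

Density altitude − pressure altitude = 13360 − 10000 = +3360 ft.
At 120 ft/°C that is an ISA deviation of 3360/120 = +28°C.
ISA temperature at 10000 ft = 15 − 2 × (10000/1000) = -5°C.
OAT = ISA + deviation = -5 + (+28) = 23°C.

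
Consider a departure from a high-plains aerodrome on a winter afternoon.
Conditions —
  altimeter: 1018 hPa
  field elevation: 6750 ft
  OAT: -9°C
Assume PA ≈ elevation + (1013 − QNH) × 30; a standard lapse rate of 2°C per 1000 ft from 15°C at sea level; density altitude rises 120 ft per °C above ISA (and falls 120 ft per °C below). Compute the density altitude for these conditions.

5304 ft

Pressure altitude = 6750 + (1013 − 1018) × 30 = 6750 + (-150) = 6600 ft.
ISA temperature at 6600 ft = 15 − 2 × (6600/1000) = 1.8°C.
ISA deviation = -9 − 1.8 = -10.8°C.
Density altitude = 6600 + 120 × (-10.8) = 5304 ft.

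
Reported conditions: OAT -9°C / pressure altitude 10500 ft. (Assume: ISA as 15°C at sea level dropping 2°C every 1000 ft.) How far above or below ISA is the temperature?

ISA-3°C

ISA temperature at 10500 ft = 15 − 2 × (10500/1000) = -6°C.
Deviation = OAT − ISA = -9 − (-6) = -3°C.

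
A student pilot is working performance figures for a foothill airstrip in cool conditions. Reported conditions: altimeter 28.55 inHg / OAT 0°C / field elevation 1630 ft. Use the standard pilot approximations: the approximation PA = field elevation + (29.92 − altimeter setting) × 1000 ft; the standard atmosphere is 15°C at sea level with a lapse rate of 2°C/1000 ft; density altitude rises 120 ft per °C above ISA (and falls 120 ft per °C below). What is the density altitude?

1920 ft

Pressure altitude = 1630 + (29.92 − 28.55) × 1000 = 1630 + (+1370) = 3000 ft.
ISA temperature at 3000 ft = 15 − 2 × (3000/1000) = 9°C.
ISA deviation = 0 − 9 = -9°C.
Density altitude = 3000 + 120 × (-9) = 1920 ft.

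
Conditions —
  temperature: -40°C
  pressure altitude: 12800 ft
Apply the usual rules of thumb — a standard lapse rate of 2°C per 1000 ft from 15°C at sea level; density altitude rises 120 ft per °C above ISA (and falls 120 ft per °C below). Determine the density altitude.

9272 ft

ISA temperature at 12800 ft = 15 − 2 × (12800/1000) = -10.6°C.
ISA deviation = -40 − (-10.6) = -29.4°C.
Density altitude = 12800 + 120 × (-29.4) = 12800 + (-3528) = 9272 ft.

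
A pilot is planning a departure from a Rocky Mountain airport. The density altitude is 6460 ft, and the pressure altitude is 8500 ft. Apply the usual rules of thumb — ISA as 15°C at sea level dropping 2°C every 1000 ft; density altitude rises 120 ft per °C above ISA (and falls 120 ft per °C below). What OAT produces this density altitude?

-19°C

Density altitude − pressure altitude = 6460 − 8500 = -2040 ft.
At 120 ft/°C that is an ISA deviation of -2040/120 = -17°C.
ISA temperature at 8500 ft = 15 − 2 × (8500/1000) = -2°C.
OAT = ISA + deviation = -2 + (-17) = -19°C.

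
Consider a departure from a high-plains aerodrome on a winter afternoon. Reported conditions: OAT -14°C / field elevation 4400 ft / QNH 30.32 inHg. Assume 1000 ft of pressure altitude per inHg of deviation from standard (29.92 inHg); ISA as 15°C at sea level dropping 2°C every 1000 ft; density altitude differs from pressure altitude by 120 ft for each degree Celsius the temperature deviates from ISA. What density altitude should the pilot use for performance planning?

Pressure altitude = 4400 + (29.92 − 30.32) × 1000 = 4400 + (-400) = 4000 ft.
ISA temperature at 4000 ft = 15 − 2 × (4000/1000) = 7°C.
ISA deviation = -14 − 7 = -21°C.
Density altitude = 4000 + 120 × (-21) = 1480 ft.

1480 ft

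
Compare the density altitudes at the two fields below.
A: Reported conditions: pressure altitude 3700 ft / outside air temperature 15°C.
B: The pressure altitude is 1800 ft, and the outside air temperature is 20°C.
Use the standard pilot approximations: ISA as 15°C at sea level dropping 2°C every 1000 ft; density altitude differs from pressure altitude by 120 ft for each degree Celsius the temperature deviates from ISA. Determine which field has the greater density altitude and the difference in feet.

A: ISA temp = 7.6°C, deviation +7.4°C, DA = 3700 + 120 × 7.4 = 4588 ft.
B: ISA temp = 11.4°C, deviation +8.6°C, DA = 1800 + 120 × 8.6 = 2832 ft.
A is higher by 4588 − 2832 = 1756 ft.

A by 1756 ft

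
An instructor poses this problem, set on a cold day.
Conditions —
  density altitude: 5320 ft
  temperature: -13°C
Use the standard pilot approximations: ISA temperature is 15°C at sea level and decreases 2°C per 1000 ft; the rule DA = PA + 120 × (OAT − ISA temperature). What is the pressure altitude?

7000 ft

DA = PA + 120 × (OAT − (15 − 2·PA/1000)) = PA + 120·OAT − 1800 + 0.24·PA = 1.24·PA + 120·OAT − 1800.
So 1.24·PA = 5320 − 120 × (-13) + 1800 = 8680.
PA = 8680 / 1.24 = 7000 ft.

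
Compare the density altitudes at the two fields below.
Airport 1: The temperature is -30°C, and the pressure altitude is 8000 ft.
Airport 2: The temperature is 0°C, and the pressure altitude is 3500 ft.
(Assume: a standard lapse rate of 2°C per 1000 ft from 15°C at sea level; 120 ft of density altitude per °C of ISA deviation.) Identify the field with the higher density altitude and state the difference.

Airport 1: ISA temp = -1°C, deviation -29°C, DA = 8000 + 120 × (-29) = 4520 ft.
Airport 2: ISA temp = 8°C, deviation -8°C, DA = 3500 + 120 × (-8) = 2540 ft.
Airport 1 is higher by 4520 − 2540 = 1980 ft.

Airport 1 by 1980 ft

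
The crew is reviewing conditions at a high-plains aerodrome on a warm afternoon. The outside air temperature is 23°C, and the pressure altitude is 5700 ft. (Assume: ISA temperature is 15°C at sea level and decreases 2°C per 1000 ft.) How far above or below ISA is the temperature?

ISA+19.4°C

ISA temperature at 5700 ft = 15 − 2 × (5700/1000) = 3.6°C.
Deviation = OAT − ISA = 23 − 3.6 = +19.4°C.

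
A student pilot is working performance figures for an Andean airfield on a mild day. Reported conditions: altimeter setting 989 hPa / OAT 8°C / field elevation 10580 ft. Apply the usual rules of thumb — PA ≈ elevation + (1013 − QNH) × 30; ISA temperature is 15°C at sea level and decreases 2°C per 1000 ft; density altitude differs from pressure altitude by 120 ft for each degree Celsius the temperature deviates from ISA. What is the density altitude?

13172 ft

Pressure altitude = 10580 + (1013 − 989) × 30 = 10580 + (+720) = 11300 ft.
ISA temperature at 11300 ft = 15 − 2 × (11300/1000) = -7.6°C.
ISA deviation = 8 − (-7.6) = +15.6°C.
Density altitude = 11300 + 120 × (15.6) = 13172 ft.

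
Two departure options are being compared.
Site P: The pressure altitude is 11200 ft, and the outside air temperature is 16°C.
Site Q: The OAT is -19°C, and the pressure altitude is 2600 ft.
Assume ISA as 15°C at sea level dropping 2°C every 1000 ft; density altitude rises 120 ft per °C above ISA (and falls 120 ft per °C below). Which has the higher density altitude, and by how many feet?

Site P: ISA temp = -7.4°C, deviation +23.4°C, DA = 11200 + 120 × 23.4 = 14008 ft.
Site Q: ISA temp = 9.8°C, deviation -28.8°C, DA = 2600 + 120 × (-28.8) = -856 ft.
Site P is higher by 14008 − (-856) = 14864 ft.

Site P by 14864 ft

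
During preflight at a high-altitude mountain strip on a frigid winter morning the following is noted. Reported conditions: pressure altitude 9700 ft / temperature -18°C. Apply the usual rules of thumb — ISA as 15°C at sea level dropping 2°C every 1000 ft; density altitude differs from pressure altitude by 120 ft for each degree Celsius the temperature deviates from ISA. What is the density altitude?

ISA temperature at 9700 ft = 15 − 2 × (9700/1000) = -4.4°C.
ISA deviation = -18 − (-4.4) = -13.6°C.
Density altitude = 9700 + 120 × (-13.6) = 9700 + (-1632) = 8068 ft.

8068 ft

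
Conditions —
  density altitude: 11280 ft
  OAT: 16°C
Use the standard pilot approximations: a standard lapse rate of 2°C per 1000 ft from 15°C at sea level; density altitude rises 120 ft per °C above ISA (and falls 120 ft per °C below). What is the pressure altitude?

DA = PA + 120 × (OAT − (15 − 2·PA/1000)) = PA + 120·OAT − 1800 + 0.24·PA = 1.24·PA + 120·OAT − 1800.
So 1.24·PA = 11280 − 120 × 16 + 1800 = 11160.
PA = 11160 / 1.24 = 9000 ft.

9000 ft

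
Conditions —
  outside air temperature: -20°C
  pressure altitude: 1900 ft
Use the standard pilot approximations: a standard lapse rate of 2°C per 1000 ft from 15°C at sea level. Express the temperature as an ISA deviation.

ISA-31.2°C

ISA temperature at 1900 ft = 15 − 2 × (1900/1000) = 11.2°C.
Deviation = OAT − ISA = -20 − 11.2 = -31.2°C.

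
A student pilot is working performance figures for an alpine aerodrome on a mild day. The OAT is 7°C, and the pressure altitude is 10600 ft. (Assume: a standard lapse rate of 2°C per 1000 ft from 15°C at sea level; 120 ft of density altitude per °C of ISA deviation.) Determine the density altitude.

ISA temperature at 10600 ft = 15 − 2 × (10600/1000) = -6.2°C.
ISA deviation = 7 − (-6.2) = +13.2°C.
Density altitude = 10600 + 120 × (13.2) = 10600 + (+1584) = 12184 ft.

12184 ft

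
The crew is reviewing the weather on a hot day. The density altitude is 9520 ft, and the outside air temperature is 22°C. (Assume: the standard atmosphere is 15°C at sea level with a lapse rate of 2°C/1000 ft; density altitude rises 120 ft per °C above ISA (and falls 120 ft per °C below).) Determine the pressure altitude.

DA = PA + 120 × (OAT − (15 − 2·PA/1000)) = PA + 120·OAT − 1800 + 0.24·PA = 1.24·PA + 120·OAT − 1800.
So 1.24·PA = 9520 − 120 × 22 + 1800 = 8680.
PA = 8680 / 1.24 = 7000 ft.

7000 ft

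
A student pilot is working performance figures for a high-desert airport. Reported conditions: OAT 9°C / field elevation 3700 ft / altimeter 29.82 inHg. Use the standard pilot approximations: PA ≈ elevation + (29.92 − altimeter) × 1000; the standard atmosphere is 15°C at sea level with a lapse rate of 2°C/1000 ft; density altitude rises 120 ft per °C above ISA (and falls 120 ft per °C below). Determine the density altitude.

3992 ft

Pressure altitude = 3700 + (29.92 − 29.82) × 1000 = 3700 + (+100) = 3800 ft.
ISA temperature at 3800 ft = 15 − 2 × (3800/1000) = 7.4°C.
ISA deviation = 9 − 7.4 = +1.6°C.
Density altitude = 3800 + 120 × (1.6) = 3992 ft.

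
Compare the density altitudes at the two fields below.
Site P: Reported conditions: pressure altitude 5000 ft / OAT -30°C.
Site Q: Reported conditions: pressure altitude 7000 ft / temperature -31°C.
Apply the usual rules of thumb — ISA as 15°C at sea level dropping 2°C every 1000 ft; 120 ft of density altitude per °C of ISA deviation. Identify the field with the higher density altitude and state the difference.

Site Q by 2360 ft

Site P: ISA temp = 5°C, deviation -35°C, DA = 5000 + 120 × (-35) = 800 ft.
Site Q: ISA temp = 1°C, deviation -32°C, DA = 7000 + 120 × (-32) = 3160 ft.
Site Q is higher by 3160 − 800 = 2360 ft.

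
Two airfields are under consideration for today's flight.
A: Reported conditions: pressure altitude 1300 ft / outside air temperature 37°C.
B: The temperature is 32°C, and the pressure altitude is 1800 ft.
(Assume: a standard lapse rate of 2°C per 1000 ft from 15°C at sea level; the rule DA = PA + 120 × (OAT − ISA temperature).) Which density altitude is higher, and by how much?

B by 20 ft

A: ISA temp = 12.4°C, deviation +24.6°C, DA = 1300 + 120 × 24.6 = 4252 ft.
B: ISA temp = 11.4°C, deviation +20.6°C, DA = 1800 + 120 × 20.6 = 4272 ft.
B is higher by 4272 − 4252 = 20 ft.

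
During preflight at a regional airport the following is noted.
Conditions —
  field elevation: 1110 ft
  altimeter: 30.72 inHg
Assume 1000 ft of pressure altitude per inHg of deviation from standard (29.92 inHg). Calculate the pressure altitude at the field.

Pressure correction = (29.92 − 30.72) × 1000 = -800 ft.
Pressure altitude = 1110 + (-800) = 310 ft.

310 ft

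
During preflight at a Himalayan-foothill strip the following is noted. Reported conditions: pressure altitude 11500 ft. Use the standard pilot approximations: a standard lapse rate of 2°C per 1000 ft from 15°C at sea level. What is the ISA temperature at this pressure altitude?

ISA temperature = 15 − 2 × (11500/1000) = 15 − 23 = -8°C.

-8°C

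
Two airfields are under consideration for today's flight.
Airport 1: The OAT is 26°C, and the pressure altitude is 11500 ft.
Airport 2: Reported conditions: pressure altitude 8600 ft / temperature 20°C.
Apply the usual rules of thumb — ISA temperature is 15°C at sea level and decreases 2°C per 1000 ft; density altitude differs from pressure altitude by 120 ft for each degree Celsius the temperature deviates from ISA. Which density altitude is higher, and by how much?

Airport 1 by 4316 ft

Airport 1: ISA temp = -8°C, deviation +34°C, DA = 11500 + 120 × 34 = 15580 ft.
Airport 2: ISA temp = -2.2°C, deviation +22.2°C, DA = 8600 + 120 × 22.2 = 11264 ft.
Airport 1 is higher by 15580 − 11264 = 4316 ft.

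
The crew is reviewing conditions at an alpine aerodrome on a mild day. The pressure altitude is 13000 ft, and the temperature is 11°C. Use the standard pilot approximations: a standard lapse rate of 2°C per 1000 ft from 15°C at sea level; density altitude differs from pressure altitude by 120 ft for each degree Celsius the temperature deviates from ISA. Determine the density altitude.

15640 ft

ISA temperature at 13000 ft = 15 − 2 × (13000/1000) = -11°C.
ISA deviation = 11 − (-11) = +22°C.
Density altitude = 13000 + 120 × (22) = 13000 + (+2640) = 15640 ft.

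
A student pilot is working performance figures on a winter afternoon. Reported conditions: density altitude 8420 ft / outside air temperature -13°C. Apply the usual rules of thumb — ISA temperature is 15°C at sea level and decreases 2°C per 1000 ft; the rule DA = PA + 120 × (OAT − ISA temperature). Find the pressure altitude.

DA = PA + 120 × (OAT − (15 − 2·PA/1000)) = PA + 120·OAT − 1800 + 0.24·PA = 1.24·PA + 120·OAT − 1800.
So 1.24·PA = 8420 − 120 × (-13) + 1800 = 11780.
PA = 11780 / 1.24 = 9500 ft.

9500 ft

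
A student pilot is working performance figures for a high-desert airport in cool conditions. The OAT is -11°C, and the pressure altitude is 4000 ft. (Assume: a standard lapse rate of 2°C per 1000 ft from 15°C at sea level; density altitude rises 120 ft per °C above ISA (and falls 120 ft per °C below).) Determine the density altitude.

ISA temperature at 4000 ft = 15 − 2 × (4000/1000) = 7°C.
ISA deviation = -11 − 7 = -18°C.
Density altitude = 4000 + 120 × (-18) = 4000 + (-2160) = 1840 ft.

1840 ft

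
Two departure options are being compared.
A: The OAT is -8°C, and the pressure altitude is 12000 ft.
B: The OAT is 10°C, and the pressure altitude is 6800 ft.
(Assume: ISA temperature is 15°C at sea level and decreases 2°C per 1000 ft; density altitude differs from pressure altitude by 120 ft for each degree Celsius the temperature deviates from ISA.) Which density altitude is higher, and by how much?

A: ISA temp = -9°C, deviation +1°C, DA = 12000 + 120 × 1 = 12120 ft.
B: ISA temp = 1.4°C, deviation +8.6°C, DA = 6800 + 120 × 8.6 = 7832 ft.
A is higher by 12120 − 7832 = 4288 ft.

A by 4288 ft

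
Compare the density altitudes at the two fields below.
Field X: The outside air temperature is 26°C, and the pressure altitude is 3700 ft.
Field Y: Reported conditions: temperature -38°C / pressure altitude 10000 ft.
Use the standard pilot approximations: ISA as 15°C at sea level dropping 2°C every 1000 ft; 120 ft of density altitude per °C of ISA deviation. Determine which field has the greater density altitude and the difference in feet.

Field X: ISA temp = 7.6°C, deviation +18.4°C, DA = 3700 + 120 × 18.4 = 5908 ft.
Field Y: ISA temp = -5°C, deviation -33°C, DA = 10000 + 120 × (-33) = 6040 ft.
Field Y is higher by 6040 − 5908 = 132 ft.

Field Y by 132 ft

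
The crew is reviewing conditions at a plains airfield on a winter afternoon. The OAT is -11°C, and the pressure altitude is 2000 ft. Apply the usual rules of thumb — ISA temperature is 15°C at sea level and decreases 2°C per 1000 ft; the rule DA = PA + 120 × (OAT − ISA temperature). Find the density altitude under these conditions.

ISA temperature at 2000 ft = 15 − 2 × (2000/1000) = 11°C.
ISA deviation = -11 − 11 = -22°C.
Density altitude = 2000 + 120 × (-22) = 2000 + (-2640) = -640 ft.

-640 ft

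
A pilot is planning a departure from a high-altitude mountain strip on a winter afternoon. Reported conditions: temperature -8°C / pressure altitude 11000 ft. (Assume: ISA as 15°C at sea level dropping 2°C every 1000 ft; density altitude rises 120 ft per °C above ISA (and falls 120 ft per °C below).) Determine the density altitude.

ISA temperature at 11000 ft = 15 − 2 × (11000/1000) = -7°C.
ISA deviation = -8 − (-7) = -1°C.
Density altitude = 11000 + 120 × (-1) = 11000 + (-120) = 10880 ft.

10880 ft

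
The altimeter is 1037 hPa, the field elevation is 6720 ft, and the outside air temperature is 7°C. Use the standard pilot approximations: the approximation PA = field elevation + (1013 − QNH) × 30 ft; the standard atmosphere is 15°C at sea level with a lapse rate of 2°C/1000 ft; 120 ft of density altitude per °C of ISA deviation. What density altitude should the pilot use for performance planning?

6480 ft

Pressure altitude = 6720 + (1013 − 1037) × 30 = 6720 + (-720) = 6000 ft.
ISA temperature at 6000 ft = 15 − 2 × (6000/1000) = 3°C.
ISA deviation = 7 − 3 = +4°C.
Density altitude = 6000 + 120 × (4) = 6480 ft.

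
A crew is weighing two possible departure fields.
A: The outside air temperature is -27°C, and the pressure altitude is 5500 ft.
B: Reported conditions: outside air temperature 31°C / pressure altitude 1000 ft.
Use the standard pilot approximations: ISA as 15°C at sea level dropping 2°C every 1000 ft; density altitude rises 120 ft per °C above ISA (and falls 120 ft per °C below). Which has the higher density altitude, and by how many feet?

B by 1380 ft

A: ISA temp = 4°C, deviation -31°C, DA = 5500 + 120 × (-31) = 1780 ft.
B: ISA temp = 13°C, deviation +18°C, DA = 1000 + 120 × 18 = 3160 ft.
B is higher by 3160 − 1780 = 1380 ft.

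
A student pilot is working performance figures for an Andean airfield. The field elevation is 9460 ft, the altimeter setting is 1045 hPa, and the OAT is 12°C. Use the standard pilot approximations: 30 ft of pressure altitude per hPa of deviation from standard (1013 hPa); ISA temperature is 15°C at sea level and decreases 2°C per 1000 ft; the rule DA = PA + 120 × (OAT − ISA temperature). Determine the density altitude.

10180 ft

Pressure altitude = 9460 + (1013 − 1045) × 30 = 9460 + (-960) = 8500 ft.
ISA temperature at 8500 ft = 15 − 2 × (8500/1000) = -2°C.
ISA deviation = 12 − (-2) = +14°C.
Density altitude = 8500 + 120 × (14) = 10180 ft.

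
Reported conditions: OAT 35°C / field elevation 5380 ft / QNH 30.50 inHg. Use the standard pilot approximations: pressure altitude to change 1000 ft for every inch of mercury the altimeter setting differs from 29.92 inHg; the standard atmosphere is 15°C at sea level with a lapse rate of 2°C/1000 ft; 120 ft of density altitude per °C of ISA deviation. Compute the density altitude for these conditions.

Pressure altitude = 5380 + (29.92 − 30.50) × 1000 = 5380 + (-580) = 4800 ft.
ISA temperature at 4800 ft = 15 − 2 × (4800/1000) = 5.4°C.
ISA deviation = 35 − 5.4 = +29.6°C.
Density altitude = 4800 + 120 × (29.6) = 8352 ft.

8352 ft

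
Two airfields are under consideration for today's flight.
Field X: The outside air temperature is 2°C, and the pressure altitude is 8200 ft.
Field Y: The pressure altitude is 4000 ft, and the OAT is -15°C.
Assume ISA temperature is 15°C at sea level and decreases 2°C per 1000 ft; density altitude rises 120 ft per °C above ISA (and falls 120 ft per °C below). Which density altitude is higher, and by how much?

Field X: ISA temp = -1.4°C, deviation +3.4°C, DA = 8200 + 120 × 3.4 = 8608 ft.
Field Y: ISA temp = 7°C, deviation -22°C, DA = 4000 + 120 × (-22) = 1360 ft.
Field X is higher by 8608 − 1360 = 7248 ft.

Field X by 7248 ft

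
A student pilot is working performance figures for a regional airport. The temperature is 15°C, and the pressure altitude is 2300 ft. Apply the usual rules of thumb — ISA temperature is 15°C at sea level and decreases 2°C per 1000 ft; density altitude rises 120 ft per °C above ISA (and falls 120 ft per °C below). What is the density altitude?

ISA temperature at 2300 ft = 15 − 2 × (2300/1000) = 10.4°C.
ISA deviation = 15 − 10.4 = +4.6°C.
Density altitude = 2300 + 120 × (4.6) = 2300 + (+552) = 2852 ft.

2852 ft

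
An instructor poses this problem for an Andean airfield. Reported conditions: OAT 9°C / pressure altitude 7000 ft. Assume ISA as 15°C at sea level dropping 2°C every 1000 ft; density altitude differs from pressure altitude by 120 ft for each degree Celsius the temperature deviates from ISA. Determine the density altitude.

ISA temperature at 7000 ft = 15 − 2 × (7000/1000) = 1°C.
ISA deviation = 9 − 1 = +8°C.
Density altitude = 7000 + 120 × (8) = 7000 + (+960) = 7960 ft.

7960 ft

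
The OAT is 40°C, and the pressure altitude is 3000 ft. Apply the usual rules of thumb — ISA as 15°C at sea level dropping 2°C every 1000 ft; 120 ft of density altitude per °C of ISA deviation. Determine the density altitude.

6720 ft

ISA temperature at 3000 ft = 15 − 2 × (3000/1000) = 9°C.
ISA deviation = 40 − 9 = +31°C.
Density altitude = 3000 + 120 × (31) = 3000 + (+3720) = 6720 ft.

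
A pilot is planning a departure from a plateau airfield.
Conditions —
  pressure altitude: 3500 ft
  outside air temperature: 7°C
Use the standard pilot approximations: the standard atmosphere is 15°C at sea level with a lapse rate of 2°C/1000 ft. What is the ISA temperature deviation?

ISA temperature at 3500 ft = 15 − 2 × (3500/1000) = 8°C.
Deviation = OAT − ISA = 7 − 8 = -1°C.

ISA-1°C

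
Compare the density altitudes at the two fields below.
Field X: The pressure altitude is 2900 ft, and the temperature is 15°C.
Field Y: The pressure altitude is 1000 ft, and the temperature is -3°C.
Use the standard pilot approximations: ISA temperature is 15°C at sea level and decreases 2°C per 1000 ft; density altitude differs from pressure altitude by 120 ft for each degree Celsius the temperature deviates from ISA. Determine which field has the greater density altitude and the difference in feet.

Field X by 4516 ft

Field X: ISA temp = 9.2°C, deviation +5.8°C, DA = 2900 + 120 × 5.8 = 3596 ft.
Field Y: ISA temp = 13°C, deviation -16°C, DA = 1000 + 120 × (-16) = -920 ft.
Field X is higher by 3596 − (-920) = 4516 ft.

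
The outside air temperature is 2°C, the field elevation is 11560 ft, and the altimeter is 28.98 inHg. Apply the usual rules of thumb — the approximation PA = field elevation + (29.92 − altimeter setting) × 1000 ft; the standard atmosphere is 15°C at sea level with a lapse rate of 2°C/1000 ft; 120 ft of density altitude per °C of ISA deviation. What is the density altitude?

13940 ft

Pressure altitude = 11560 + (29.92 − 28.98) × 1000 = 11560 + (+940) = 12500 ft.
ISA temperature at 12500 ft = 15 − 2 × (12500/1000) = -10°C.
ISA deviation = 2 − (-10) = +12°C.
Density altitude = 12500 + 120 × (12) = 13940 ft.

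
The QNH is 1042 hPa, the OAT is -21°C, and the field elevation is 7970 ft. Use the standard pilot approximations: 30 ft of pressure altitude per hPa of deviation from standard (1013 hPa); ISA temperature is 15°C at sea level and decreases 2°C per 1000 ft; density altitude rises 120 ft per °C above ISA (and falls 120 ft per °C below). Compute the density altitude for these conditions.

4484 ft

Pressure altitude = 7970 + (1013 − 1042) × 30 = 7970 + (-870) = 7100 ft.
ISA temperature at 7100 ft = 15 − 2 × (7100/1000) = 0.8°C.
ISA deviation = -21 − 0.8 = -21.8°C.
Density altitude = 7100 + 120 × (-21.8) = 4484 ft.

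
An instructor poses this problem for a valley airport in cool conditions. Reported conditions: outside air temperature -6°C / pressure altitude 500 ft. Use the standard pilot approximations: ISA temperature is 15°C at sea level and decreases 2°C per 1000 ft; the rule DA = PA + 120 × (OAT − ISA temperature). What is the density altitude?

ISA temperature at 500 ft = 15 − 2 × (500/1000) = 14°C.
ISA deviation = -6 − 14 = -20°C.
Density altitude = 500 + 120 × (-20) = 500 + (-2400) = -1900 ft.

-1900 ft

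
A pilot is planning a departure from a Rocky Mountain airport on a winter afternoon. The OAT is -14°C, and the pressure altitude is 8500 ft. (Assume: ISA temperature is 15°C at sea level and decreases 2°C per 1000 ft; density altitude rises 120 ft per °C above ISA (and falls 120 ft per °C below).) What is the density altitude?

7060 ft

ISA temperature at 8500 ft = 15 − 2 × (8500/1000) = -2°C.
ISA deviation = -14 − (-2) = -12°C.
Density altitude = 8500 + 120 × (-12) = 8500 + (-1440) = 7060 ft.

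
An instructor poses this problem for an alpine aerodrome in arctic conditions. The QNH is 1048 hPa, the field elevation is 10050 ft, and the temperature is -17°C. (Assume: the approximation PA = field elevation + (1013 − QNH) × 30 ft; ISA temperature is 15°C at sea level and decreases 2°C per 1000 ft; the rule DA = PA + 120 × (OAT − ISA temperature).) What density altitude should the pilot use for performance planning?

7320 ft

Pressure altitude = 10050 + (1013 − 1048) × 30 = 10050 + (-1050) = 9000 ft.
ISA temperature at 9000 ft = 15 − 2 × (9000/1000) = -3°C.
ISA deviation = -17 − (-3) = -14°C.
Density altitude = 9000 + 120 × (-14) = 7320 ft.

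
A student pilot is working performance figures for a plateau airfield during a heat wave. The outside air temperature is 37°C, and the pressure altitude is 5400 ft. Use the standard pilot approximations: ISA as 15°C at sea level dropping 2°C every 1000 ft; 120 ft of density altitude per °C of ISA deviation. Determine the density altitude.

9336 ft

ISA temperature at 5400 ft = 15 − 2 × (5400/1000) = 4.2°C.
ISA deviation = 37 − 4.2 = +32.8°C.
Density altitude = 5400 + 120 × (32.8) = 5400 + (+3936) = 9336 ft.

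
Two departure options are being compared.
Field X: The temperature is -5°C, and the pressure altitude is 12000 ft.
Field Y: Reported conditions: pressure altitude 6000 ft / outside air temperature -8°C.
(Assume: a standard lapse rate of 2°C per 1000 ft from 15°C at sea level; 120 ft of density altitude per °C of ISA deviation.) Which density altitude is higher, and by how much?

Field X by 7800 ft

Field X: ISA temp = -9°C, deviation +4°C, DA = 12000 + 120 × 4 = 12480 ft.
Field Y: ISA temp = 3°C, deviation -11°C, DA = 6000 + 120 × (-11) = 4680 ft.
Field X is higher by 12480 − 4680 = 7800 ft.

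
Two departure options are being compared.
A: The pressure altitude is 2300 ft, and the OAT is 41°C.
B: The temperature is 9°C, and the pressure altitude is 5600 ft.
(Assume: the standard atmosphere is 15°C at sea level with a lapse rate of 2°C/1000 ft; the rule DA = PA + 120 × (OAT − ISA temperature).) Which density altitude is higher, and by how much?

B by 252 ft

A: ISA temp = 10.4°C, deviation +30.6°C, DA = 2300 + 120 × 30.6 = 5972 ft.
B: ISA temp = 3.8°C, deviation +5.2°C, DA = 5600 + 120 × 5.2 = 6224 ft.
B is higher by 6224 − 5972 = 252 ft.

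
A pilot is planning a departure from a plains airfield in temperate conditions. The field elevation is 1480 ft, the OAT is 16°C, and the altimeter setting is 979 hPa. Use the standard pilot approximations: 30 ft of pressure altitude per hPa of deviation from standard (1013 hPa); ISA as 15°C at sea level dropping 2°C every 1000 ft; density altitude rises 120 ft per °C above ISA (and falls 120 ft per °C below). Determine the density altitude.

3220 ft

Pressure altitude = 1480 + (1013 − 979) × 30 = 1480 + (+1020) = 2500 ft.
ISA temperature at 2500 ft = 15 − 2 × (2500/1000) = 10°C.
ISA deviation = 16 − 10 = +6°C.
Density altitude = 2500 + 120 × (6) = 3220 ft.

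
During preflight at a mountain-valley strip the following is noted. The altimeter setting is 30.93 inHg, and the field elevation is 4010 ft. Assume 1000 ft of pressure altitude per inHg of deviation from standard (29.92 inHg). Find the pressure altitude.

3000 ft

Pressure correction = (29.92 − 30.93) × 1000 = -1010 ft.
Pressure altitude = 4010 + (-1010) = 3000 ft.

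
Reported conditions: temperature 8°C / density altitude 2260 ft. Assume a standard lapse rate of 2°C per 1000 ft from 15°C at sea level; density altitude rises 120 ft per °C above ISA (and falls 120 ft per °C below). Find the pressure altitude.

DA = PA + 120 × (OAT − (15 − 2·PA/1000)) = PA + 120·OAT − 1800 + 0.24·PA = 1.24·PA + 120·OAT − 1800.
So 1.24·PA = 2260 − 120 × 8 + 1800 = 3100.
PA = 3100 / 1.24 = 2500 ft.

2500 ft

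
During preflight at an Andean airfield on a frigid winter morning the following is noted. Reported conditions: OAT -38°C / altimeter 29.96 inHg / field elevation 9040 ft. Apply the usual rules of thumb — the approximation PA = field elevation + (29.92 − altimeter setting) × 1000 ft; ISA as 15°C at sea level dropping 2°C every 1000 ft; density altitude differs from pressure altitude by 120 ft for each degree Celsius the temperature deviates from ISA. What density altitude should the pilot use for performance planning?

Pressure altitude = 9040 + (29.92 − 29.96) × 1000 = 9040 + (-40) = 9000 ft.
ISA temperature at 9000 ft = 15 − 2 × (9000/1000) = -3°C.
ISA deviation = -38 − (-3) = -35°C.
Density altitude = 9000 + 120 × (-35) = 4800 ft.

4800 ft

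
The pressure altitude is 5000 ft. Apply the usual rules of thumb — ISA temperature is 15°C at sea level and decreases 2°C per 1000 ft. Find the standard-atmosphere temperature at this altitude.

ISA temperature = 15 − 2 × (5000/1000) = 15 − 10 = 5°C.

5°C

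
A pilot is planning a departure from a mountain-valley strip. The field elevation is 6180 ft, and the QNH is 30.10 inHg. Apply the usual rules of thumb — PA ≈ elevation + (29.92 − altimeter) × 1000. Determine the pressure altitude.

Pressure correction = (29.92 − 30.10) × 1000 = -180 ft.
Pressure altitude = 6180 + (-180) = 6000 ft.

6000 ft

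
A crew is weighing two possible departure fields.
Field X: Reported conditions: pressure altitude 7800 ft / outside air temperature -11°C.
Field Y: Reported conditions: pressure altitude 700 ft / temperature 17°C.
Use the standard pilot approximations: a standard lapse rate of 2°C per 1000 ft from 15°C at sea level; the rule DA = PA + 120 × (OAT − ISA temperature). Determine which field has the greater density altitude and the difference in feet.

Field X by 5444 ft

Field X: ISA temp = -0.6°C, deviation -10.4°C, DA = 7800 + 120 × (-10.4) = 6552 ft.
Field Y: ISA temp = 13.6°C, deviation +3.4°C, DA = 700 + 120 × 3.4 = 1108 ft.
Field X is higher by 6552 − 1108 = 5444 ft.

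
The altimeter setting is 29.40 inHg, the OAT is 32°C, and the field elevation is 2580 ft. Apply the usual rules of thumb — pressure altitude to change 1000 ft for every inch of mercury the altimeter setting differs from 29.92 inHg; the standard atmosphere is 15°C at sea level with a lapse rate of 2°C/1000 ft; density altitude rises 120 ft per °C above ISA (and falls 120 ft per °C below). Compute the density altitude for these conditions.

Pressure altitude = 2580 + (29.92 − 29.40) × 1000 = 2580 + (+520) = 3100 ft.
ISA temperature at 3100 ft = 15 − 2 × (3100/1000) = 8.8°C.
ISA deviation = 32 − 8.8 = +23.2°C.
Density altitude = 3100 + 120 × (23.2) = 5884 ft.

5884 ft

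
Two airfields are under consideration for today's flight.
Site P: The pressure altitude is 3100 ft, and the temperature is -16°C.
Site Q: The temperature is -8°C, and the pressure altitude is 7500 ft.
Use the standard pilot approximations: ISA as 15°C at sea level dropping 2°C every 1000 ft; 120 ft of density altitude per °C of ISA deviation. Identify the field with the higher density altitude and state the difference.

Site Q by 6416 ft

Site P: ISA temp = 8.8°C, deviation -24.8°C, DA = 3100 + 120 × (-24.8) = 124 ft.
Site Q: ISA temp = 0°C, deviation -8°C, DA = 7500 + 120 × (-8) = 6540 ft.
Site Q is higher by 6540 − 124 = 6416 ft.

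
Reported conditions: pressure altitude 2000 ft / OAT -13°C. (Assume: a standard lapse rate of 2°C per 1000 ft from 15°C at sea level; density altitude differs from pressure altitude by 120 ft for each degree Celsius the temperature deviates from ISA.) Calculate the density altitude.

-880 ft

ISA temperature at 2000 ft = 15 − 2 × (2000/1000) = 11°C.
ISA deviation = -13 − 11 = -24°C.
Density altitude = 2000 + 120 × (-24) = 2000 + (-2880) = -880 ft.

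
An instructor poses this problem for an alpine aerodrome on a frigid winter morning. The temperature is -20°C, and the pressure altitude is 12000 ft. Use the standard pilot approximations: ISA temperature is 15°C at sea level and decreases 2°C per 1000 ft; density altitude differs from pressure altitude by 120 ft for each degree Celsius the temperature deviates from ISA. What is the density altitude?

ISA temperature at 12000 ft = 15 − 2 × (12000/1000) = -9°C.
ISA deviation = -20 − (-9) = -11°C.
Density altitude = 12000 + 120 × (-11) = 12000 + (-1320) = 10680 ft.

10680 ft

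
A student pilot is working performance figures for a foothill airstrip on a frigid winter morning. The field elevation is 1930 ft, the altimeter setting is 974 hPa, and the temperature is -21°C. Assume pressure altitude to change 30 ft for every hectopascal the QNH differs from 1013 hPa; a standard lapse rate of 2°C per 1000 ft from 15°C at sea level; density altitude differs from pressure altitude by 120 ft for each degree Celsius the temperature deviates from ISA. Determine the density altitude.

-476 ft

Pressure altitude = 1930 + (1013 − 974) × 30 = 1930 + (+1170) = 3100 ft.
ISA temperature at 3100 ft = 15 − 2 × (3100/1000) = 8.8°C.
ISA deviation = -21 − 8.8 = -29.8°C.
Density altitude = 3100 + 120 × (-29.8) = -476 ft.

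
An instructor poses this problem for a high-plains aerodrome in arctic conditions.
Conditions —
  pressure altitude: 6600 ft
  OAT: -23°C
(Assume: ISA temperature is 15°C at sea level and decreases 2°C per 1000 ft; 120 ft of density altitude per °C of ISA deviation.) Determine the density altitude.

3624 ft

ISA temperature at 6600 ft = 15 − 2 × (6600/1000) = 1.8°C.
ISA deviation = -23 − 1.8 = -24.8°C.
Density altitude = 6600 + 120 × (-24.8) = 6600 + (-2976) = 3624 ft.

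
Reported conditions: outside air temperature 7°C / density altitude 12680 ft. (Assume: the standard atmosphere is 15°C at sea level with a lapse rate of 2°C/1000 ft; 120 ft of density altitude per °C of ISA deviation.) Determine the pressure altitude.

DA = PA + 120 × (OAT − (15 − 2·PA/1000)) = PA + 120·OAT − 1800 + 0.24·PA = 1.24·PA + 120·OAT − 1800.
So 1.24·PA = 12680 − 120 × 7 + 1800 = 13640.
PA = 13640 / 1.24 = 11000 ft.

11000 ft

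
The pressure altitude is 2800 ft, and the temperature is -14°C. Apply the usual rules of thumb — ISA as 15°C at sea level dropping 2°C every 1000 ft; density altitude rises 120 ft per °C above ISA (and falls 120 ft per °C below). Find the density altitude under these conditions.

-8 ft

ISA temperature at 2800 ft = 15 − 2 × (2800/1000) = 9.4°C.
ISA deviation = -14 − 9.4 = -23.4°C.
Density altitude = 2800 + 120 × (-23.4) = 2800 + (-2808) = -8 ft.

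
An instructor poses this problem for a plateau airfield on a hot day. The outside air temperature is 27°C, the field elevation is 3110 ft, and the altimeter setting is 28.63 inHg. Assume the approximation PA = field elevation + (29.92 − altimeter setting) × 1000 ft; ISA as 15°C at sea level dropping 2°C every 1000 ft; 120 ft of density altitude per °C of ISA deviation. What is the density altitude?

Pressure altitude = 3110 + (29.92 − 28.63) × 1000 = 3110 + (+1290) = 4400 ft.
ISA temperature at 4400 ft = 15 − 2 × (4400/1000) = 6.2°C.
ISA deviation = 27 − 6.2 = +20.8°C.
Density altitude = 4400 + 120 × (20.8) = 6896 ft.

6896 ft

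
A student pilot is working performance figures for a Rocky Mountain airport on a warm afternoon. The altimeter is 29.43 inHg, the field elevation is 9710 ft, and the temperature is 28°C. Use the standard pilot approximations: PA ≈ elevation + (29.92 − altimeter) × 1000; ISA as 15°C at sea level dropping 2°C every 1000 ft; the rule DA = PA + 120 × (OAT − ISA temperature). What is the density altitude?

14208 ft

Pressure altitude = 9710 + (29.92 − 29.43) × 1000 = 9710 + (+490) = 10200 ft.
ISA temperature at 10200 ft = 15 − 2 × (10200/1000) = -5.4°C.
ISA deviation = 28 − (-5.4) = +33.4°C.
Density altitude = 10200 + 120 × (33.4) = 14208 ft.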